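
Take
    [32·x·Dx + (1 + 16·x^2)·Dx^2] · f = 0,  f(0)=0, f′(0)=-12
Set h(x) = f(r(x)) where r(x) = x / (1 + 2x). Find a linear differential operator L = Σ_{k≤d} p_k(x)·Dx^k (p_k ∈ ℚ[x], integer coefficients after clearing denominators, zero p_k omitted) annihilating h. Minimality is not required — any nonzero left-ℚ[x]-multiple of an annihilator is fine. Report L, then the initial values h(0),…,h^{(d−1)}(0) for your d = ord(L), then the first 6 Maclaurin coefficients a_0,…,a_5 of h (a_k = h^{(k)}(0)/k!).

f: a_k = 0, -12, 0, 64, 0, -3072/5, …
f∘r: x↦r, Dx↦Dx/r' in L_f ⇒ L₀.
L = (4 + 40·x)·Dx + (1 + 4·x + 20·x^2)·Dx^2  (order 2).
h: a_k = 0, -12, 24, 16, -288, 3648/5, …
ICs: h(0) = 0, h′(0) = -12.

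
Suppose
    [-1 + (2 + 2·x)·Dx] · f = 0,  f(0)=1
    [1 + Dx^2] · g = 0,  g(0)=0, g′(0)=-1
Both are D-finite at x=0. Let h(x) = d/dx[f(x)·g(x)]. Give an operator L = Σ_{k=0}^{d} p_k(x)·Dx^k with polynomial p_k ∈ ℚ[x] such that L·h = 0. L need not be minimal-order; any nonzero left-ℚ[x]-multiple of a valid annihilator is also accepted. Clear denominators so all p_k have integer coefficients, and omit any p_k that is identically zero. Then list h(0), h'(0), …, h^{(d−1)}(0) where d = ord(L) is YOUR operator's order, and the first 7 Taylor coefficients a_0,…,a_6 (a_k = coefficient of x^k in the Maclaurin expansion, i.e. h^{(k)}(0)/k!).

f: a_k = 1, 1/2, -1/8, 1/16, -5/128, 7/256, -21/1024, …
g: a_k = 0, -1, 0, 1/6, 0, -1/120, 0, …
f·g: L₀ = L_f ⊗_s L_g, ord ≤ 1·2.
h=h₀': d/dx-closure on L₀ ⇒ L.
L = (53 + 144·x + 136·x^2 + 64·x^3 + 16·x^4) + (-4 - 36·x - 48·x^2 - 16·x^3)·Dx + (28 + 88·x + 108·x^2 + 64·x^3 + 16·x^4)·Dx^2  (order 2).
h: a_k = -1, -1, 7/8, 1/12, 19/384, -81/640, 983/9216, …
ICs: h(0) = -1, h′(0) = -1.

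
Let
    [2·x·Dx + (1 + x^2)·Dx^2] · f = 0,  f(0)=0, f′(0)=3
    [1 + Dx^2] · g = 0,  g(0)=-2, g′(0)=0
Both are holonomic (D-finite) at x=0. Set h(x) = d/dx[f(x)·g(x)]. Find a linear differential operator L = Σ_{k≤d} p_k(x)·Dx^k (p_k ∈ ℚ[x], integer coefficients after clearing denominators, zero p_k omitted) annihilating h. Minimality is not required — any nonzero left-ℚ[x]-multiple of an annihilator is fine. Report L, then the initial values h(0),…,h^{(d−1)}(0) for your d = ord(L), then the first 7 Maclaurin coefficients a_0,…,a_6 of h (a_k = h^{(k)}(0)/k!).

L = (110 + 294·x^2 + 461·x^4 + 96·x^6 + 12·x^8 + 2·x^10 + x^12) + (68·x + 284·x^3 + 280·x^5 + 80·x^7 + 20·x^9 + 4·x^11)·Dx + (120 + 340·x^2 + 534·x^4 + 148·x^6 + 32·x^8 + 8·x^10 + 2·x^12)·Dx^2 + (68·x + 284·x^3 + 280·x^5 + 80·x^7 + 20·x^9 + 4·x^11)·Dx^3 + (10 + 46·x^2 + 73·x^4 + 52·x^6 + 20·x^8 + 6·x^10 + x^12)·Dx^4  (order 4).
h: a_k = -6, 0, 15, 0, -49/4, 0, 1301/120, …
ICs: h(0) = -6, h′(0) = 0, h′′(0) = 30, h′′′(0) = 0.

f: a_k = 0, 3, 0, -1, 0, 3/5, 0, …
g: a_k = -2, 0, 1, 0, -1/12, 0, 1/360, …
f·g: L₀ = L_f ⊗_s L_g, ord ≤ 2·2.
h₀' ⇒ L via d/dx closure of L₀.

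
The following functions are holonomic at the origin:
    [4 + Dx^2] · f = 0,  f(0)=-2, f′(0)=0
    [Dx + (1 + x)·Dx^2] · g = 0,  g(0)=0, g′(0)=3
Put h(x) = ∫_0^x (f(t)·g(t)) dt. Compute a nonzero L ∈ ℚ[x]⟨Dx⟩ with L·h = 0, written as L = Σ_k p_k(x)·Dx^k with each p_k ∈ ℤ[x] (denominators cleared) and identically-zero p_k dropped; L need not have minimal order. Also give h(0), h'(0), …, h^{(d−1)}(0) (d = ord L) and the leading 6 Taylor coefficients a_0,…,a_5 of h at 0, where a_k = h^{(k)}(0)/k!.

L = (168 + 864·x + 1456·x^2 + 1024·x^3 + 256·x^4)·Dx + (112 + 368·x + 384·x^2 + 128·x^3)·Dx^2 + (102 + 464·x + 744·x^2 + 512·x^3 + 128·x^4)·Dx^3 + (28 + 92·x + 96·x^2 + 32·x^3)·Dx^4 + (15 + 62·x + 95·x^2 + 64·x^3 + 16·x^4)·Dx^5  (order 5).
h: a_k = 0, 0, -3, 1, 5/2, -9/10, …
ICs: h(0) = 0, h′(0) = 0, h′′(0) = -6, h′′′(0) = 6, h′′′′(0) = 60.

f: a_k = -2, 0, 4, 0, -4/3, 0, …
g: a_k = 0, 3, -3/2, 1, -3/4, 3/5, …
f·g: L₀ = L_f ⊗_s L_g, ord ≤ 2·2.
h=∫h₀ ⇒ L = L₀·Dx.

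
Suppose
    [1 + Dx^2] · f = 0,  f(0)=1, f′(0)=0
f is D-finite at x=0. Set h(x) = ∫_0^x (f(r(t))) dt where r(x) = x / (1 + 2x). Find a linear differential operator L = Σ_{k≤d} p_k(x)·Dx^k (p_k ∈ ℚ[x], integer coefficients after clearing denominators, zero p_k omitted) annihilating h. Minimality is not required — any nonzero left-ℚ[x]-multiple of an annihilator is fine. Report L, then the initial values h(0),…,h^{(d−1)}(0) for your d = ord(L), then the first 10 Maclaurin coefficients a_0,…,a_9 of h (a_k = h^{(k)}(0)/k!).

f: a_k = 1, 0, -1/2, 0, 1/24, 0, -1/720, 0, 1/40320, 0, …
L₀ from L_f via x↦r, Dx↦r'^{-1}Dx.
Integrate: L := L₀·Dx.
L = Dx + (4 + 24·x + 48·x^2 + 32·x^3)·Dx^2 + (1 + 8·x + 24·x^2 + 32·x^3 + 16·x^4)·Dx^3  (order 3).
h: a_k = 0, 1, 0, -1/6, 1/2, -143/120, 47/18, -3943/720, 1787/160, -8095583/362880, …
ICs: h(0) = 0, h′(0) = 1, h′′(0) = 0.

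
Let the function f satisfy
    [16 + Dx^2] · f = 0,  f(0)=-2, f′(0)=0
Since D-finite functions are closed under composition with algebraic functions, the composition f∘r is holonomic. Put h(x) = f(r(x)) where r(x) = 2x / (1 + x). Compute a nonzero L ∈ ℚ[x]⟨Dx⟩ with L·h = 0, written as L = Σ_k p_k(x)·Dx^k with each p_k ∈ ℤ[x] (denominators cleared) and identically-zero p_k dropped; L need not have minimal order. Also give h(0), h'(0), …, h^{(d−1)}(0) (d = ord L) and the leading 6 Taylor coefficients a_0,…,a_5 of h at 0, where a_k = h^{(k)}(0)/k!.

f: a_k = -2, 0, 16, 0, -64/3, 0, …
f∘r: x↦r, Dx↦Dx/r' in L_f ⇒ L₀.
L = 64 + (2 + 6·x + 6·x^2 + 2·x^3)·Dx + (1 + 4·x + 6·x^2 + 4·x^3 + x^4)·Dx^2  (order 2).
h: a_k = -2, 0, 64, -128, -448/3, 3328/3, …
ICs: h(0) = -2, h′(0) = 0.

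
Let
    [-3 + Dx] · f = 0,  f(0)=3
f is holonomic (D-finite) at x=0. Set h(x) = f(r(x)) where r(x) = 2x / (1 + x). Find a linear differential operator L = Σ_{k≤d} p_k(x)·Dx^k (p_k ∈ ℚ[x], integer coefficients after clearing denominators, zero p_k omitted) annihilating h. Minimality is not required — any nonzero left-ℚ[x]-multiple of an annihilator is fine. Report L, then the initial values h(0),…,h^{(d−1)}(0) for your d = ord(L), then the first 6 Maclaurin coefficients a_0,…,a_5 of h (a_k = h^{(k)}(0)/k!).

L = -6 + (1 + 2·x + x^2)·Dx  (order 1).
h: a_k = 3, 18, 36, 18, -18, -18/5, …
ICs: h(0) = 3.

f: a_k = 3, 9, 27/2, 27/2, 81/8, 243/40, …
h₀=f(r): pull back L_f along r ⇒ L₀.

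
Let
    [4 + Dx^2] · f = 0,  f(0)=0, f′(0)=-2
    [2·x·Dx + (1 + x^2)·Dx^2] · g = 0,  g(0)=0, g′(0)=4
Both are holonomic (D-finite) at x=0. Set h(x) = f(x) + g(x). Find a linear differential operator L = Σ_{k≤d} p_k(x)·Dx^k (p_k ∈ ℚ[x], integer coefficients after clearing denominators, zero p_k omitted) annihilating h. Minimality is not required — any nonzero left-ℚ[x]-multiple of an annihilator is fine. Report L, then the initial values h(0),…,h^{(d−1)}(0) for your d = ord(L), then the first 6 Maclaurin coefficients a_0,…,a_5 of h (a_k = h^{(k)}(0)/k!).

L = (-32·x + 80·x^3 + 16·x^5)·Dx + (4 + 32·x^2 + 36·x^4 + 8·x^6)·Dx^2 + (-8·x + 20·x^3 + 4·x^5)·Dx^3 + (1 + 8·x^2 + 9·x^4 + 2·x^6)·Dx^4  (order 4).
h: a_k = 0, 2, 0, 0, 0, 8/15, …
ICs: h(0) = 0, h′(0) = 2, h′′(0) = 0, h′′′(0) = 0.

f: a_k = 0, -2, 0, 4/3, 0, -4/15, …
g: a_k = 0, 4, 0, -4/3, 0, 4/5, …
Weyl lclm of L_f,L_g ⇒ L₀ (ord ≤ 4).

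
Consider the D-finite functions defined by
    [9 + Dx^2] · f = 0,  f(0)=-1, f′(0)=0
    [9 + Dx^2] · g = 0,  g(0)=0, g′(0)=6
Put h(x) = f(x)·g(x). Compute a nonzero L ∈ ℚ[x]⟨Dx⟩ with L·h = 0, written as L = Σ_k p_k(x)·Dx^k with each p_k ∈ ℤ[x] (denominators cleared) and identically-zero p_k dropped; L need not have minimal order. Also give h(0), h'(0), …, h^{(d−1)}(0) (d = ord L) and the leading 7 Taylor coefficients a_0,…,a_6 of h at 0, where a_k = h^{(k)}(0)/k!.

L = 36·Dx + Dx^3  (order 3).
h: a_k = 0, -6, 0, 36, 0, -324/5, 0, …
ICs: h(0) = 0, h′(0) = -6, h′′(0) = 0.

f: a_k = -1, 0, 9/2, 0, -27/8, 0, 81/80, …
g: a_k = 0, 6, 0, -9, 0, 81/20, 0, …
h₀=f·g: eliminate ⇒ L₀, order ≤ 2·2.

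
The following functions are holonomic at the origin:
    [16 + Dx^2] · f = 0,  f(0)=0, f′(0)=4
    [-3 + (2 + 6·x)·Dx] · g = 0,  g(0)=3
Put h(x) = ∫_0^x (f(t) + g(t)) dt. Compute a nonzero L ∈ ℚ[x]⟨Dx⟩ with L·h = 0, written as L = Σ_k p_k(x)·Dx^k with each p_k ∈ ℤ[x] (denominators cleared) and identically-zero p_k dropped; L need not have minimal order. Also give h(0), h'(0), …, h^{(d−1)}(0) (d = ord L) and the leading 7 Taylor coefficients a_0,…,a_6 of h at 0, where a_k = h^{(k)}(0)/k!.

f: a_k = 0, 4, 0, -32/3, 0, 128/15, 0, …
g: a_k = 3, 9/2, -27/8, 81/16, -1215/128, 5103/256, -45927/1024, …
L₀ := lclm(L_f,L_g); ord L₀ ≤ 2+1.
h=∫₀ˣh₀: take L = L₀·Dx.
L = (-4368 - 18432·x - 27648·x^2)·Dx + (1760 + 17568·x + 55296·x^2 + 55296·x^3)·Dx^2 + (-273 - 1152·x - 1728·x^2)·Dx^3 + (110 + 1098·x + 3456·x^2 + 3456·x^3)·Dx^4  (order 4).
h: a_k = 0, 3, 17/4, -9/8, -269/192, -243/128, 109313/23040, …
ICs: h(0) = 0, h′(0) = 3, h′′(0) = 17/2, h′′′(0) = -27/4.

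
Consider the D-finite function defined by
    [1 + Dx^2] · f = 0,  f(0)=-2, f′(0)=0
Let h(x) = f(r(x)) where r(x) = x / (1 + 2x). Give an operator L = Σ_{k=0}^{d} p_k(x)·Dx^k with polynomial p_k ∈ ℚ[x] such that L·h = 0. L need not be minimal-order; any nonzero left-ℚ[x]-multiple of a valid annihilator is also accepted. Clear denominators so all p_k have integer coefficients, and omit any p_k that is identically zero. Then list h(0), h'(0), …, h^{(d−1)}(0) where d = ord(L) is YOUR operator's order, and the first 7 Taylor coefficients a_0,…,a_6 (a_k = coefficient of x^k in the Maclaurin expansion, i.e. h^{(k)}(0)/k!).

L = 1 + (4 + 24·x + 48·x^2 + 32·x^3)·Dx + (1 + 8·x + 24·x^2 + 32·x^3 + 16·x^4)·Dx^2  (order 2).
h: a_k = -2, 0, 1, -4, 143/12, -94/3, 27601/360, …
ICs: h(0) = -2, h′(0) = 0.

f: a_k = -2, 0, 1, 0, -1/12, 0, 1/360, …
Change of var in L_f (x↦r) gives L₀.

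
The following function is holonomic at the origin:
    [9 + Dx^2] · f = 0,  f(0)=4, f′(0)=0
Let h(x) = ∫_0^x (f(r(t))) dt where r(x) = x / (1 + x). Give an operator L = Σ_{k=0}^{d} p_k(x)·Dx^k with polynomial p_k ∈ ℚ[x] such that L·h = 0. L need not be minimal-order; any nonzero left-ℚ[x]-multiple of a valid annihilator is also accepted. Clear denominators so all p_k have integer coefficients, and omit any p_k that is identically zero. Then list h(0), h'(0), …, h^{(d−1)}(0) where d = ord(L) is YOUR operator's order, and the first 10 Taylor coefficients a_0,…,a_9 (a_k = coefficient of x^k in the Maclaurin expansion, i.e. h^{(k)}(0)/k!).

L = 9·Dx + (2 + 6·x + 6·x^2 + 2·x^3)·Dx^2 + (1 + 4·x + 6·x^2 + 4·x^3 + x^4)·Dx^3  (order 3).
h: a_k = 0, 4, 0, -6, 9, -81/10, 3, 117/20, -1377/80, 32617/1120, …
ICs: h(0) = 0, h′(0) = 4, h′′(0) = 0.

f: a_k = 4, 0, -18, 0, 27/2, 0, -81/20, 0, 729/1120, 0, …
Substitute x→r, Dx→(1/r')Dx; clear ⇒ L₀.
∫: right-multiply L₀ by Dx.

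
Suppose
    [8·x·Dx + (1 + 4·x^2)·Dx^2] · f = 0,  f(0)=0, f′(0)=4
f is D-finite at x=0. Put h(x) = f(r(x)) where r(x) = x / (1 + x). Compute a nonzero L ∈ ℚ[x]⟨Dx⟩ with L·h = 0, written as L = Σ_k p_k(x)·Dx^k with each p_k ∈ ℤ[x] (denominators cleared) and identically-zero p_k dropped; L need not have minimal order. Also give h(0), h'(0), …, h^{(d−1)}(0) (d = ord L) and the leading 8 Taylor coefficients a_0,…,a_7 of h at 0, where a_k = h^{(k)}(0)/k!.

L = (2 + 10·x)·Dx + (1 + 2·x + 5·x^2)·Dx^2  (order 2).
h: a_k = 0, 4, -4, -4/3, 12, -76/5, -44/3, 556/7, …
ICs: h(0) = 0, h′(0) = 4.

f: a_k = 0, 4, 0, -16/3, 0, 64/5, 0, -256/7, …
f∘r: x↦r, Dx↦Dx/r' in L_f ⇒ L₀.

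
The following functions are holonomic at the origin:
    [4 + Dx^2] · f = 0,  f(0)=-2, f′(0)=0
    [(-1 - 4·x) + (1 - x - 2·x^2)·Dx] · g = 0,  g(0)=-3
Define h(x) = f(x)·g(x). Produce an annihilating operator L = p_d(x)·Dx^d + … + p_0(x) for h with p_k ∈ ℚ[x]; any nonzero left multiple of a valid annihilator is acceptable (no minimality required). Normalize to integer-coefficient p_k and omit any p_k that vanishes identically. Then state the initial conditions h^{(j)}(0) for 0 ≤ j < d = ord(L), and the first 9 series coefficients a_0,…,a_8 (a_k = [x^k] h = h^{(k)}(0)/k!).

f: a_k = -2, 0, 4, 0, -4/3, 0, 8/45, 0, -4/315, …
g: a_k = -3, -3, -9, -15, -33, -63, -129, -255, -513, …
L₀ := L_f ⊗_s L_g (sym. prod.), ord ≤ 2.
L = (4·x + 8·x^2) + (2 + 8·x)·Dx + (-1 + x + 2·x^2)·Dx^2  (order 2).
h: a_k = 6, 6, 6, 18, 34, 70, 2062/15, 4162/15, 58006/105, …
ICs: h(0) = 6, h′(0) = 6.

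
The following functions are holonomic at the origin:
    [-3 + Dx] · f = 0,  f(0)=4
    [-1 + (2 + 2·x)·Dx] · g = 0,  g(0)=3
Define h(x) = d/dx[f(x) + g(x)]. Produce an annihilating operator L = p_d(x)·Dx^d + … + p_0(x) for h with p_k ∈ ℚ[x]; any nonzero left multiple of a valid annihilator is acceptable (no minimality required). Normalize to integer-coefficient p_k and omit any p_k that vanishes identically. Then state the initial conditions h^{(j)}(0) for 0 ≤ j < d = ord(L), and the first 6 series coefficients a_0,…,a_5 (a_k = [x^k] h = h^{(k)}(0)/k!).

f: a_k = 4, 12, 18, 18, 27/2, 81/10, …
g: a_k = 3, 3/2, -3/8, 3/16, -15/128, 21/256, …
f+g: L₀ = lclm(L_f,L_g), ord ≤ 1+1.
h₀' ⇒ L via d/dx closure of L₀.
L = (-27 - 18·x) + (-33 - 72·x - 36·x^2)·Dx + (14 + 26·x + 12·x^2)·Dx^2  (order 2).
h: a_k = 27/2, 141/4, 873/16, 1713/32, 10473/256, 61263/2560, …
ICs: h(0) = 27/2, h′(0) = 141/4.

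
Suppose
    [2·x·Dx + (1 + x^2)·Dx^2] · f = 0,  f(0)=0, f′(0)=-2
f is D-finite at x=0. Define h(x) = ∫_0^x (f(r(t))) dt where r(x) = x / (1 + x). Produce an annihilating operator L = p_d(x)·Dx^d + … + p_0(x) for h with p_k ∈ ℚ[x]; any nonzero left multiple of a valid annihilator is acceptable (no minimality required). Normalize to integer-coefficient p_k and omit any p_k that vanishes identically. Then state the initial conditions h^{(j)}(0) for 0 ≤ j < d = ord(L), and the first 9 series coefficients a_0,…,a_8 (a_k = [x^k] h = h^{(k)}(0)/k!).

f: a_k = 0, -2, 0, 2/3, 0, -2/5, 0, 2/7, 0, …
Change of var in L_f (x↦r) gives L₀.
Integrate: L := L₀·Dx.
L = (2 + 4·x)·Dx^2 + (1 + 2·x + 2·x^2)·Dx^3  (order 3).
h: a_k = 0, 0, -1, 2/3, -1/3, 0, 4/15, -8/21, 2/7, …
ICs: h(0) = 0, h′(0) = 0, h′′(0) = -2.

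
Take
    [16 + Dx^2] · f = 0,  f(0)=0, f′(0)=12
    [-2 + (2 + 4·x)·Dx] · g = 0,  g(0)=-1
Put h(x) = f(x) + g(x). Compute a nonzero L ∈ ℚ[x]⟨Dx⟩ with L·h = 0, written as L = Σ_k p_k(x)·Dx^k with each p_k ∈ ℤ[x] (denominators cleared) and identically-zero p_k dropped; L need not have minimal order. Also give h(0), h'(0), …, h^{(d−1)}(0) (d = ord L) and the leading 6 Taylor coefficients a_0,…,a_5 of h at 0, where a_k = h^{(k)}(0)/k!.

L = (-304 - 1024·x - 1024·x^2) + (240 + 1504·x + 3072·x^2 + 2048·x^3)·Dx + (-19 - 64·x - 64·x^2)·Dx^2 + (15 + 94·x + 192·x^2 + 128·x^3)·Dx^3  (order 3).
h: a_k = -1, 11, 1/2, -65/2, 5/8, 989/40, …
ICs: h(0) = -1, h′(0) = 11, h′′(0) = 1.

f: a_k = 0, 12, 0, -32, 0, 128/5, …
g: a_k = -1, -1, 1/2, -1/2, 5/8, -7/8, …
L₀ := lclm(L_f,L_g); ord L₀ ≤ 2+1.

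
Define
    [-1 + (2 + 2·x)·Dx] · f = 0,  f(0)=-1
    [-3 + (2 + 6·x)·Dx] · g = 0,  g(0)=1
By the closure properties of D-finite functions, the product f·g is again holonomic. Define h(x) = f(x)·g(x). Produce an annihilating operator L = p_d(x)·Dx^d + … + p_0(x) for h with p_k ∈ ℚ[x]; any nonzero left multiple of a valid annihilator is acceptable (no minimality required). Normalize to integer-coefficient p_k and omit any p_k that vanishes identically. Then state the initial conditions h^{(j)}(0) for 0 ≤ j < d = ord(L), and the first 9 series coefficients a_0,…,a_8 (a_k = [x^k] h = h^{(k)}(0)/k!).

f: a_k = -1, -1/2, 1/8, -1/16, 5/128, -7/256, 21/1024, -33/2048, 429/32768, …
g: a_k = 1, 3/2, -9/8, 27/16, -405/128, 1701/256, -15309/1024, 72171/2048, -2814669/32768, …
h₀=f·g: eliminate ⇒ L₀, order ≤ 1·1.
L = (-2 - 3·x) + (1 + 4·x + 3·x^2)·Dx  (order 1).
h: a_k = -1, -2, 1/2, -1, 17/8, -19/4, 177/16, -213/8, 8421/128, …
ICs: h(0) = -1.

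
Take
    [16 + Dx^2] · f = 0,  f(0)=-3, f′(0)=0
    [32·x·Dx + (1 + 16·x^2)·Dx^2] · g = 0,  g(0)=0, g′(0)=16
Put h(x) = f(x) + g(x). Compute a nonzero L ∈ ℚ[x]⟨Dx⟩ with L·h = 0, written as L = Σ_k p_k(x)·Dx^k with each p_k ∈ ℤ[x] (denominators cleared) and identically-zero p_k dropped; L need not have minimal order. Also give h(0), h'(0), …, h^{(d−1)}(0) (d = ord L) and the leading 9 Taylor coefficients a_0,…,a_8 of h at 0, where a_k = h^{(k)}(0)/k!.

f: a_k = -3, 0, 24, 0, -32, 0, 256/15, 0, -512/105, …
g: a_k = 0, 16, 0, -256/3, 0, 4096/5, 0, -65536/7, 0, …
Weyl lclm of L_f,L_g ⇒ L₀ (ord ≤ 4).
L = (-5632·x + 114688·x^3 + 131072·x^5)·Dx + (-16 + 1792·x^2 + 36864·x^4 + 65536·x^6)·Dx^2 + (-352·x + 7168·x^3 + 8192·x^5)·Dx^3 + (-1 + 112·x^2 + 2304·x^4 + 4096·x^6)·Dx^4  (order 4).
h: a_k = -3, 16, 24, -256/3, -32, 4096/5, 256/15, -65536/7, -512/105, …
ICs: h(0) = -3, h′(0) = 16, h′′(0) = 48, h′′′(0) = -512.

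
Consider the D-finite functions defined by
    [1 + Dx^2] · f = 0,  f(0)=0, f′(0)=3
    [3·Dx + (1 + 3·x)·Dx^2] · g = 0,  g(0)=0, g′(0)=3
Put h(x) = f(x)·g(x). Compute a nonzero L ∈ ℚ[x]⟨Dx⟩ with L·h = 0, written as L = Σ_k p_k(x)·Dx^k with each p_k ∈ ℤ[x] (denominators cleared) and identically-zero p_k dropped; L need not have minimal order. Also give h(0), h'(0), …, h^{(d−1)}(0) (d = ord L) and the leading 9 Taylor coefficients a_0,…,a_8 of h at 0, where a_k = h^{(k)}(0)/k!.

f: a_k = 0, 3, 0, -1/2, 0, 1/40, 0, -1/1680, 0, …
g: a_k = 0, 3, -9/2, 9, -81/4, 243/5, -243/2, 2187/7, -6561/8, …
Product ⇒ symmetric product L₀, ord ≤ 4.
L = (-203 - 222·x - 189·x^2 + 432·x^3 + 324·x^4) + (-84 - 108·x + 648·x^2 + 648·x^3)·Dx + (-208 - 228·x - 54·x^2 + 864·x^3 + 648·x^4)·Dx^2 + (-84 - 108·x + 648·x^2 + 648·x^3)·Dx^3 + (-5 - 6·x + 135·x^2 + 432·x^3 + 324·x^4)·Dx^4  (order 4).
h: a_k = 0, 0, 9, -27/2, 51/2, -117/2, 1131/8, -28359/80, 511397/560, …
ICs: h(0) = 0, h′(0) = 0, h′′(0) = 18, h′′′(0) = -81.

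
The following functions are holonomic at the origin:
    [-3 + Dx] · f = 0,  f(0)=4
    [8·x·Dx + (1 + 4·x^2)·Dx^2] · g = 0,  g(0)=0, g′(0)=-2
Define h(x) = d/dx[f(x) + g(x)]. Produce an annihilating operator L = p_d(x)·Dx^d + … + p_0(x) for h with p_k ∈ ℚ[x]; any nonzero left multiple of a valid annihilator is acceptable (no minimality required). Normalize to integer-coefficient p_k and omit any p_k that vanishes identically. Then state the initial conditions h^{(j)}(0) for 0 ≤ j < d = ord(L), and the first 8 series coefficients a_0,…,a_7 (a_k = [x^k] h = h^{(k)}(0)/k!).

L = (24 - 72·x - 288·x^2 - 288·x^3) + (-17 + 24·x^2 - 144·x^4)·Dx + (3 + 8·x + 24·x^2 + 32·x^3 + 48·x^4)·Dx^2  (order 2).
h: a_k = 10, 36, 62, 54, 17/2, 243/10, 2803/20, 729/140, …
ICs: h(0) = 10, h′(0) = 36.

f: a_k = 4, 12, 18, 18, 27/2, 81/10, 81/20, 243/140, …
g: a_k = 0, -2, 0, 8/3, 0, -32/5, 0, 128/7, …
Sum ⇒ L₀ = lclm(L_f,L_g) in ℚ(x)⟨Dx⟩.
Differentiate: ansatz ord ≤ ord L₀ ⇒ L.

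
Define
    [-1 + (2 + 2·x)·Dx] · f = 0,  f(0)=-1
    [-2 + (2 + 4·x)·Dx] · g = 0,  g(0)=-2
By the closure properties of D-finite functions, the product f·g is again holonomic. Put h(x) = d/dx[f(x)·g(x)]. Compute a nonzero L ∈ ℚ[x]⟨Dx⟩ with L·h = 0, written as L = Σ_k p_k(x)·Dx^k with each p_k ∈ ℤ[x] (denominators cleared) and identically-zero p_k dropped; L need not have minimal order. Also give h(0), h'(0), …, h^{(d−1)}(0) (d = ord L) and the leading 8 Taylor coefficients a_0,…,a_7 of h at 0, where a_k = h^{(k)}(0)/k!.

L = -1 + (-6 - 26·x - 36·x^2 - 16·x^3)·Dx  (order 1).
h: a_k = 3, -1/2, 9/8, -37/16, 585/128, -2271/256, 17493/1024, -67181/2048, …
ICs: h(0) = 3.

f: a_k = -1, -1/2, 1/8, -1/16, 5/128, -7/256, 21/1024, -33/2048, …
g: a_k = -2, -2, 1, -1, 5/4, -7/4, 21/8, -33/8, …
h₀=f·g: eliminate ⇒ L₀, order ≤ 1·1.
h₀' ⇒ L via d/dx closure of L₀.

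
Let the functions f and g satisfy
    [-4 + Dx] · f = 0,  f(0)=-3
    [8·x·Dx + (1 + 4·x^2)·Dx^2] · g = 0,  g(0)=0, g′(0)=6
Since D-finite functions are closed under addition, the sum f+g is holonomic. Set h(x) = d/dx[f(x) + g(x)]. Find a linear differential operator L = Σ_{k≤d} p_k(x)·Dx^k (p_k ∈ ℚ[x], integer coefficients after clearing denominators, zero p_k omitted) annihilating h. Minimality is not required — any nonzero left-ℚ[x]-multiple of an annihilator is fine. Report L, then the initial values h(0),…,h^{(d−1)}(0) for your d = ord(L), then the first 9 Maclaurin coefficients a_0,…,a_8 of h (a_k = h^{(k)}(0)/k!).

f: a_k = -3, -12, -24, -32, -32, -128/5, -256/15, -1024/105, -512/105, …
g: a_k = 0, 6, 0, -8, 0, 96/5, 0, -384/7, 0, …
Sum ⇒ L₀ = lclm(L_f,L_g) in ℚ(x)⟨Dx⟩.
h₀' ⇒ L via d/dx closure of L₀.
L = (8 - 32·x - 96·x^2 - 128·x^3) + (-6 - 8·x^2 - 64·x^4)·Dx + (1 + 2·x + 8·x^2 + 8·x^3 + 16·x^4)·Dx^2  (order 2).
h: a_k = -6, -48, -120, -128, -32, -512/5, -6784/15, -4096/105, 159232/105, …
ICs: h(0) = -6, h′(0) = -48.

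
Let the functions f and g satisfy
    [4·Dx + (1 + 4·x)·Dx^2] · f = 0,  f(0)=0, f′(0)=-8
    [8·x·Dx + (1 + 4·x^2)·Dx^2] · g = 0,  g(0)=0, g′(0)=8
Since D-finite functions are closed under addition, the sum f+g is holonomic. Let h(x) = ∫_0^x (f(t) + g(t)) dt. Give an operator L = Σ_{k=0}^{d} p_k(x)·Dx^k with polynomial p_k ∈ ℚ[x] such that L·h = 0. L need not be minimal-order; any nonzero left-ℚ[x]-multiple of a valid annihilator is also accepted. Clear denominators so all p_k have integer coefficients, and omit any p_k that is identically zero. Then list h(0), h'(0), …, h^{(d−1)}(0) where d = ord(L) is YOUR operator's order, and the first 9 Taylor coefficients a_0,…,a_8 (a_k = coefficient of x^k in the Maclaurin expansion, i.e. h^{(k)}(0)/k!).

f: a_k = 0, -8, 16, -128/3, 128, -2048/5, 4096/3, -32768/7, 16384, …
g: a_k = 0, 8, 0, -32/3, 0, 128/5, 0, -512/7, 0, …
Sum ⇒ L₀ = lclm(L_f,L_g) in ℚ(x)⟨Dx⟩.
Integrate: L := L₀·Dx.
L = (-8 - 96·x + 96·x^2 + 128·x^3)·Dx^2 + (-10 - 16·x - 72·x^2 + 192·x^3 + 256·x^4)·Dx^3 + (-1 - 2·x + 8·x^2 + 8·x^3 + 48·x^4 + 64·x^5)·Dx^4  (order 4).
h: a_k = 0, 0, 0, 16/3, -40/3, 128/5, -64, 4096/21, -4160/7, …
ICs: h(0) = 0, h′(0) = 0, h′′(0) = 0, h′′′(0) = 32.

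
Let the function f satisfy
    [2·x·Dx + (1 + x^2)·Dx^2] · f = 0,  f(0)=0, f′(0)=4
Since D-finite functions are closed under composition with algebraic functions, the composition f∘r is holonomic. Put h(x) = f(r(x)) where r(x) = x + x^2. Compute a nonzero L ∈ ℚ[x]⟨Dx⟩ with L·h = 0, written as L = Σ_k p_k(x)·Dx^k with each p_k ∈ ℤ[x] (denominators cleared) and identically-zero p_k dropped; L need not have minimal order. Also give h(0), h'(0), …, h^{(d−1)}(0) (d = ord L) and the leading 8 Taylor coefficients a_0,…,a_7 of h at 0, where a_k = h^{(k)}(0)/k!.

f: a_k = 0, 4, 0, -4/3, 0, 4/5, 0, -4/7, …
Substitute x→r, Dx→(1/r')Dx; clear ⇒ L₀.
L = (-2 + 2·x + 8·x^2 + 12·x^3 + 6·x^4)·Dx + (1 + 2·x + x^2 + 4·x^3 + 5·x^4 + 2·x^5)·Dx^2  (order 2).
h: a_k = 0, 4, 4, -4/3, -4, -16/5, 8/3, 52/7, …
ICs: h(0) = 0, h′(0) = 4.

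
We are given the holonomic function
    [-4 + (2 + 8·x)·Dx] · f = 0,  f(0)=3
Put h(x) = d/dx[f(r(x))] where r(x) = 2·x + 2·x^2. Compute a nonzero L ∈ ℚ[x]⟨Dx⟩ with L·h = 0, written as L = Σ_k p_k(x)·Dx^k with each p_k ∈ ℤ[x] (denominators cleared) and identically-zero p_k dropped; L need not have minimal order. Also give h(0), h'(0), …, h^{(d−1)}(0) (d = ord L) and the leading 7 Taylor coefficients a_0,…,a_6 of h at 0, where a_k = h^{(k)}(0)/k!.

L = -2 + (-1 - 10·x - 24·x^2 - 16·x^3)·Dx  (order 1).
h: a_k = 12, -24, 144, -864, 5280, -32832, 206976, …
ICs: h(0) = 12.

f: a_k = 3, 6, -6, 12, -30, 84, -252, …
f∘r: x↦r, Dx↦Dx/r' in L_f ⇒ L₀.
Derive L from L₀ (diff closure).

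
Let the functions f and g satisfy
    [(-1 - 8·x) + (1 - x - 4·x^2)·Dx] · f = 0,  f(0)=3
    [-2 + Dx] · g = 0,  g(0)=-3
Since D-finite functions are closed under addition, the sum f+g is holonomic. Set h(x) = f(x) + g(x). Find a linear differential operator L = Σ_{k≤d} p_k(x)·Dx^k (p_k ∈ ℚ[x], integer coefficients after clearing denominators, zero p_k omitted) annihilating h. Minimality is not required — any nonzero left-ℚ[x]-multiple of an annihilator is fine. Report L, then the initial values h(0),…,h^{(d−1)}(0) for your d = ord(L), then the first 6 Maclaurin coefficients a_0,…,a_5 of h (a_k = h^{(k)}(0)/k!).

L = (-16 - 20·x - 240·x^2 - 128·x^3) + (6 + 32·x + 124·x^2 - 32·x^3 - 64·x^4)·Dx + (1 - 11·x - 2·x^2 + 48·x^3 + 32·x^4)·Dx^2  (order 2).
h: a_k = 0, -3, 9, 23, 85, 971/5, …
ICs: h(0) = 0, h′(0) = -3.

f: a_k = 3, 3, 15, 27, 87, 195, …
g: a_k = -3, -6, -6, -4, -2, -4/5, …
h₀=f+g: left-lcm gives L₀, ord ≤ 2.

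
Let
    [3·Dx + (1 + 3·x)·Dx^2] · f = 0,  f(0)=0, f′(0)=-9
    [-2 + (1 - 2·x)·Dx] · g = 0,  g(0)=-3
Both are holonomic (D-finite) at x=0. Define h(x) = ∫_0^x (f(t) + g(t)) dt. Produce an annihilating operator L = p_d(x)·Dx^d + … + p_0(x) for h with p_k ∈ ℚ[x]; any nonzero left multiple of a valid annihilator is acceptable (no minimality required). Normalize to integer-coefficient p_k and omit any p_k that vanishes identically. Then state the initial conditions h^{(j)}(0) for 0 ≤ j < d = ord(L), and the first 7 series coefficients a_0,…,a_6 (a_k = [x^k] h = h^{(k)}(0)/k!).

L = (-144 - 72·x)·Dx^2 + (-6 - 216·x - 144·x^2)·Dx^3 + (7 + 13·x - 36·x^2 - 36·x^3)·Dx^4  (order 4).
h: a_k = 0, -3, -15/2, 1/2, -51/4, 51/20, -403/10, …
ICs: h(0) = 0, h′(0) = -3, h′′(0) = -15, h′′′(0) = 3.

f: a_k = 0, -9, 27/2, -27, 243/4, -729/5, 729/2, …
g: a_k = -3, -6, -12, -24, -48, -96, -192, …
Sum ⇒ L₀ = lclm(L_f,L_g) in ℚ(x)⟨Dx⟩.
Integrate: L := L₀·Dx.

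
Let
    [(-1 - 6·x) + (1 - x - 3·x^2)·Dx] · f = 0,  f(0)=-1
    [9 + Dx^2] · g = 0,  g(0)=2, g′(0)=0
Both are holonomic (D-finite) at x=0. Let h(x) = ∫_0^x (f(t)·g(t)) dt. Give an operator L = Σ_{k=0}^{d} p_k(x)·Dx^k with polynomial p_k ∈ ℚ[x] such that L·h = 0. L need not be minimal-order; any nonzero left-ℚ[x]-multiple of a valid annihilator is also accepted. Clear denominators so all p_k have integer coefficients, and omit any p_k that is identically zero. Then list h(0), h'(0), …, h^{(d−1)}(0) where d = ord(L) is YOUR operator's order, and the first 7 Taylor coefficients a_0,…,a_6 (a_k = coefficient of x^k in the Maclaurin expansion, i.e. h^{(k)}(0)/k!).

f: a_k = -1, -1, -4, -7, -19, -40, -97, …
g: a_k = 2, 0, -9, 0, 27/4, 0, -81/40, …
Sym-product of L_f,L_g gives L₀ (≤ ord 2).
h=∫h₀ ⇒ L = L₀·Dx.
L = (-3 + 9·x + 27·x^2)·Dx + (2 + 12·x)·Dx^2 + (-1 + x + 3·x^2)·Dx^3  (order 3).
h: a_k = 0, -2, -1, 1/3, -5/4, -7/4, -95/24, …
ICs: h(0) = 0, h′(0) = -2, h′′(0) = -2.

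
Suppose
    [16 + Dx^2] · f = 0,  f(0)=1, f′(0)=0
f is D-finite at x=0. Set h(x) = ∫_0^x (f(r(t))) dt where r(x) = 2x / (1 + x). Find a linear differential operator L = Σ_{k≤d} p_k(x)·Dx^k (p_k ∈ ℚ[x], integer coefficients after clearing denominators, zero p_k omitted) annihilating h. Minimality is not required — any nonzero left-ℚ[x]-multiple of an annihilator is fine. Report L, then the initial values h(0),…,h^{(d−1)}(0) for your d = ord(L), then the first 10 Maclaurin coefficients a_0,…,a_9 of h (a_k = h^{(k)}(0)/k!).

f: a_k = 1, 0, -8, 0, 32/3, 0, -256/45, 0, 512/315, 0, …
f∘r: x↦r, Dx↦Dx/r' in L_f ⇒ L₀.
h=∫h₀ ⇒ L = L₀·Dx.
L = 64·Dx + (2 + 6·x + 6·x^2 + 2·x^3)·Dx^2 + (1 + 4·x + 6·x^2 + 4·x^3 + x^4)·Dx^3  (order 3).
h: a_k = 0, 1, 0, -32/3, 16, 224/15, -832/9, 53216/315, -648/5, -466336/2835, …
ICs: h(0) = 0, h′(0) = 1, h′′(0) = 0.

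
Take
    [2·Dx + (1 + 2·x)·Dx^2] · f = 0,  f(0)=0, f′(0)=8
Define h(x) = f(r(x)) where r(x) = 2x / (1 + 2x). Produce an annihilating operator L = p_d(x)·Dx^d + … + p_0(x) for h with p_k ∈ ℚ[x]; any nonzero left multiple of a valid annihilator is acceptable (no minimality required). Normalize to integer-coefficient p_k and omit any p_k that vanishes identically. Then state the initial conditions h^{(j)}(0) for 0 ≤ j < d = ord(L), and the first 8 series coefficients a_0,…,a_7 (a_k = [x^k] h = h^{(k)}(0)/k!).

L = (8 + 24·x)·Dx + (1 + 8·x + 12·x^2)·Dx^2  (order 2).
h: a_k = 0, 16, -64, 832/3, -1280, 30976/5, -93184/3, 1119232/7, …
ICs: h(0) = 0, h′(0) = 16.

f: a_k = 0, 8, -8, 32/3, -16, 128/5, -128/3, 512/7, …
Substitute x→r, Dx→(1/r')Dx; clear ⇒ L₀.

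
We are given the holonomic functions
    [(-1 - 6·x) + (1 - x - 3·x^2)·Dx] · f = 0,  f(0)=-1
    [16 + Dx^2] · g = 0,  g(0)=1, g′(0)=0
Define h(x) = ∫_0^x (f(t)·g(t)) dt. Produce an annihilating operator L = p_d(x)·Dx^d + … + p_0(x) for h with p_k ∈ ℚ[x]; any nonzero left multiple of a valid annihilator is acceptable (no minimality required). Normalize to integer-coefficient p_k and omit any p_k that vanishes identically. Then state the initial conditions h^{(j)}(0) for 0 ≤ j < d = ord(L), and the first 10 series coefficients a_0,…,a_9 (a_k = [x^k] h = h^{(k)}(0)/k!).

L = (-10 + 16·x + 48·x^2)·Dx + (2 + 12·x)·Dx^2 + (-1 + x + 3·x^2)·Dx^3  (order 3).
h: a_k = 0, -1, -1/2, 4/3, 1/4, 7/15, 8/9, 811/315, 1531/360, 27236/2835, …
ICs: h(0) = 0, h′(0) = -1, h′′(0) = -1.

f: a_k = -1, -1, -4, -7, -19, -40, -97, -217, -508, -1159, …
g: a_k = 1, 0, -8, 0, 32/3, 0, -256/45, 0, 512/315, 0, …
L₀ := L_f ⊗_s L_g (sym. prod.), ord ≤ 2.
h=∫₀ˣh₀: take L = L₀·Dx.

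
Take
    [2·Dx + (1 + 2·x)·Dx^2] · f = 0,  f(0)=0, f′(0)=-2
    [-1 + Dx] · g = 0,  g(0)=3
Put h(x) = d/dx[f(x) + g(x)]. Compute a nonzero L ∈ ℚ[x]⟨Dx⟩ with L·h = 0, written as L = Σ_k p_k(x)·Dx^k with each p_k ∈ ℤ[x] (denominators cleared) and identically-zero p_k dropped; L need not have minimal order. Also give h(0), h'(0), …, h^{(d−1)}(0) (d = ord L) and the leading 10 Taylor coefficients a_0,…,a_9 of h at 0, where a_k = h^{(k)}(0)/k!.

f: a_k = 0, -2, 2, -8/3, 4, -32/5, 32/3, -128/7, 32, -512/9, …
g: a_k = 3, 3, 3/2, 1/2, 1/8, 1/40, 1/240, 1/1680, 1/13440, 1/120960, …
h₀=f+g: left-lcm gives L₀, ord ≤ 3.
Derive L from L₀ (diff closure).
L = (-10 - 4·x) + (7 - 4·x - 4·x^2)·Dx + (3 + 8·x + 4·x^2)·Dx^2  (order 2).
h: a_k = 1, 7, -13/2, 33/2, -255/8, 2561/40, -30719/240, 430081/1680, -6881279/13440, 123863041/120960, …
ICs: h(0) = 1, h′(0) = 7.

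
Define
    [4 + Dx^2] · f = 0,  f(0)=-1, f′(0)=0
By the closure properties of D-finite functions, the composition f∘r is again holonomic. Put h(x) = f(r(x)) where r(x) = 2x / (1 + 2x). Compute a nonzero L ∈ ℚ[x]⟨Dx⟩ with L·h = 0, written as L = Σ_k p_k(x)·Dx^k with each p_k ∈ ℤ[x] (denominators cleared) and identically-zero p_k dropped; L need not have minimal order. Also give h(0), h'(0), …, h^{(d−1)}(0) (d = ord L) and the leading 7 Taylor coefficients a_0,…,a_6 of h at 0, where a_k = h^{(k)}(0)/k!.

L = 16 + (4 + 24·x + 48·x^2 + 32·x^3)·Dx + (1 + 8·x + 24·x^2 + 32·x^3 + 16·x^4)·Dx^2  (order 2).
h: a_k = -1, 0, 8, -32, 256/3, -512/3, 9856/45, …
ICs: h(0) = -1, h′(0) = 0.

f: a_k = -1, 0, 2, 0, -2/3, 0, 4/45, …
L₀ from L_f via x↦r, Dx↦r'^{-1}Dx.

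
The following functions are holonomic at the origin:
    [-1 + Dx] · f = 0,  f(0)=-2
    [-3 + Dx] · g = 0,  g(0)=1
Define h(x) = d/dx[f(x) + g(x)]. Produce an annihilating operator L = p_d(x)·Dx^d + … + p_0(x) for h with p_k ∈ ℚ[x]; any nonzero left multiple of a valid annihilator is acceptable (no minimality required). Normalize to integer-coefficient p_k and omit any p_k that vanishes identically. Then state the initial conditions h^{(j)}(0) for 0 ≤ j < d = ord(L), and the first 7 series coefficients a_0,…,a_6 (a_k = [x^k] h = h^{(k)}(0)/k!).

f: a_k = -2, -2, -1, -1/3, -1/12, -1/60, -1/360, …
g: a_k = 1, 3, 9/2, 9/2, 27/8, 81/40, 81/80, …
L₀ := lclm(L_f,L_g); ord L₀ ≤ 1+1.
Differentiate: ansatz ord ≤ ord L₀ ⇒ L.
L = 3 - 4·Dx + Dx^2  (order 2).
h: a_k = 1, 7, 25/2, 79/6, 241/24, 727/120, 437/144, …
ICs: h(0) = 1, h′(0) = 7.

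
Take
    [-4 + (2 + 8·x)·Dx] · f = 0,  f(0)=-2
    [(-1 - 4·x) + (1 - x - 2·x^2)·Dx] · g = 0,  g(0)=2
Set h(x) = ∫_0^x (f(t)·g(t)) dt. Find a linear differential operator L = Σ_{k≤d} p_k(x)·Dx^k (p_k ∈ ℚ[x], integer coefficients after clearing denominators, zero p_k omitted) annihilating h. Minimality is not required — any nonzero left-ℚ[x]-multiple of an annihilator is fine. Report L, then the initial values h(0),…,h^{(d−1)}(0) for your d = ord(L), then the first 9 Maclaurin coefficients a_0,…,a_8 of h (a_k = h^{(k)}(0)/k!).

L = (3 + 6·x + 12·x^2)·Dx + (-1 - 3·x + 6·x^2 + 8·x^3)·Dx^2  (order 2).
h: a_k = 0, -4, -6, -4, -13, -36/5, -42, 12/7, -387/2, …
ICs: h(0) = 0, h′(0) = -4.

f: a_k = -2, -4, 4, -8, 20, -56, 168, -528, 1716, …
g: a_k = 2, 2, 6, 10, 22, 42, 86, 170, 342, …
Product ⇒ symmetric product L₀, ord ≤ 1.
h=∫h₀ ⇒ L = L₀·Dx.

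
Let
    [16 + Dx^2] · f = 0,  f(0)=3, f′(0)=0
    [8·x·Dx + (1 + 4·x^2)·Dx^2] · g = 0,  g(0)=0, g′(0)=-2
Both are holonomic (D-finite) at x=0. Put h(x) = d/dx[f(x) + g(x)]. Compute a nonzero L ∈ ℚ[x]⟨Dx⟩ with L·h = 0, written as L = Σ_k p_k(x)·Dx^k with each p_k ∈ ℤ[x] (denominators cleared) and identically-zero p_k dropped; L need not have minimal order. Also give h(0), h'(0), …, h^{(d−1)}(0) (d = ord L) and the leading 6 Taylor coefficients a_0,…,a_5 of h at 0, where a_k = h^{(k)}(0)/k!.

L = (-512·x + 5120·x^3 + 4096·x^5) + (16 + 512·x^2 + 2304·x^4 + 2048·x^6)·Dx + (-32·x + 320·x^3 + 256·x^5)·Dx^2 + (1 + 32·x^2 + 144·x^4 + 128·x^6)·Dx^3  (order 3).
h: a_k = -2, -48, 8, 128, -32, -512/5, …
ICs: h(0) = -2, h′(0) = -48, h′′(0) = 16.

f: a_k = 3, 0, -24, 0, 32, 0, …
g: a_k = 0, -2, 0, 8/3, 0, -32/5, …
Weyl lclm of L_f,L_g ⇒ L₀ (ord ≤ 4).
h=h₀': d/dx-closure on L₀ ⇒ L.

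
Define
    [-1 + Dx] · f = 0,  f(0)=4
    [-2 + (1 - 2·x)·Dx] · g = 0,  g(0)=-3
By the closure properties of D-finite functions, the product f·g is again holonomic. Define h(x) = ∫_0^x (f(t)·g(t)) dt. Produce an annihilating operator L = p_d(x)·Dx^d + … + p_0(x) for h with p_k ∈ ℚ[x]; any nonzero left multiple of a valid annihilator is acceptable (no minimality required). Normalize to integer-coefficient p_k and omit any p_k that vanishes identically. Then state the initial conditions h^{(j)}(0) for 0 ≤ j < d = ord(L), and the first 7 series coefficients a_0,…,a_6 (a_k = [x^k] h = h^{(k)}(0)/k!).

f: a_k = 4, 4, 2, 2/3, 1/6, 1/30, 1/180, …
g: a_k = -3, -6, -12, -24, -48, -96, -192, …
Product ⇒ symmetric product L₀, ord ≤ 1.
h=∫₀ˣh₀: take L = L₀·Dx.
L = (3 - 2·x)·Dx + (-1 + 2·x)·Dx^2  (order 2).
h: a_k = 0, -12, -18, -26, -79/2, -633/10, -6331/60, …
ICs: h(0) = 0, h′(0) = -12.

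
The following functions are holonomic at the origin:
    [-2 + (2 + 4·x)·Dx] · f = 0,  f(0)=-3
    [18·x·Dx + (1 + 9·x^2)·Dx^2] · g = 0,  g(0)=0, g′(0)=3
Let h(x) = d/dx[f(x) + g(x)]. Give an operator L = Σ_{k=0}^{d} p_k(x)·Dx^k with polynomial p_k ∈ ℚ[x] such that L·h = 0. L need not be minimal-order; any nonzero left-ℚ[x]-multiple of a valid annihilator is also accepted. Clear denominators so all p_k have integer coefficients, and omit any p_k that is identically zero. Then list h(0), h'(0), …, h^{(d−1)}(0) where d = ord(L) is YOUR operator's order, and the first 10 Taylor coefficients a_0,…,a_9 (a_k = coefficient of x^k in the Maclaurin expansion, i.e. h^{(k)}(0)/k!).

L = (-18 - 90·x + 486·x^2 + 486·x^3) + (-21 - 72·x + 360·x^2 + 1944·x^3 + 1701·x^4)·Dx + (-1 + 16·x + 54·x^2 + 198·x^3 + 567·x^4 + 486·x^5)·Dx^2  (order 2).
h: a_k = 0, 3, -63/2, 15/2, 1839/8, 189/8, -35685/16, 1287/16, 2500119/128, 36465/128, …
ICs: h(0) = 0, h′(0) = 3.

f: a_k = -3, -3, 3/2, -3/2, 15/8, -21/8, 63/16, -99/16, 1287/128, -2145/128, …
g: a_k = 0, 3, 0, -9, 0, 243/5, 0, -2187/7, 0, 2187, …
h₀=f+g: left-lcm gives L₀, ord ≤ 3.
h₀' ⇒ L via d/dx closure of L₀.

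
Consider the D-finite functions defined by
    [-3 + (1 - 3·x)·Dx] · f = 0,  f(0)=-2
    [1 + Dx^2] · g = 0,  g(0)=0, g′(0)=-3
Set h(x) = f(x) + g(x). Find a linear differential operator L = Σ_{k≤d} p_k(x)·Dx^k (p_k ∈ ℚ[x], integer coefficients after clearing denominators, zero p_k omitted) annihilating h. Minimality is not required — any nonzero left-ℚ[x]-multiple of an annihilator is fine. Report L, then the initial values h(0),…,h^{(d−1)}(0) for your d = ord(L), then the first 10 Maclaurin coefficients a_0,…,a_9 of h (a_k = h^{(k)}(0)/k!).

f: a_k = -2, -6, -18, -54, -162, -486, -1458, -4374, -13122, -39366, …
g: a_k = 0, -3, 0, 1/2, 0, -1/40, 0, 1/1680, 0, -1/120960, …
f+g: L₀ = lclm(L_f,L_g), ord ≤ 1+2.
L = (165 - 18·x + 27·x^2) + (-19 + 63·x - 27·x^2 + 27·x^3)·Dx + (165 - 18·x + 27·x^2)·Dx^2 + (-19 + 63·x - 27·x^2 + 27·x^3)·Dx^3  (order 3).
h: a_k = -2, -9, -18, -107/2, -162, -19441/40, -1458, -7348319/1680, -13122, -4761711361/120960, …
ICs: h(0) = -2, h′(0) = -9, h′′(0) = -36.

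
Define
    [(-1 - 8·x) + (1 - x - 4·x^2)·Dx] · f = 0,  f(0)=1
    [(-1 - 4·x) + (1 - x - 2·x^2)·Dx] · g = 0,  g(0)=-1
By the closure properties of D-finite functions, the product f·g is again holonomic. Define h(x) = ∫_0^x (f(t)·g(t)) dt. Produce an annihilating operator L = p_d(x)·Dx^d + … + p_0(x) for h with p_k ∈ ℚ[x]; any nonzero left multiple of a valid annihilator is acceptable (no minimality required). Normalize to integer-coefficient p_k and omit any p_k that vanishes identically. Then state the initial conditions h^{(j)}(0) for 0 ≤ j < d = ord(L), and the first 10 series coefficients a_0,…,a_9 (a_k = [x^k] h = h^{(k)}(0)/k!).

f: a_k = 1, 1, 5, 9, 29, 65, 181, 441, 1165, 2929, …
g: a_k = -1, -1, -3, -5, -11, -21, -43, -85, -171, -341, …
f·g: L₀ = L_f ⊗_s L_g, ord ≤ 1·1.
∫: right-multiply L₀ by Dx.
L = (-2 - 10·x + 18·x^2 + 32·x^3)·Dx + (1 - 2·x - 5·x^2 + 6·x^3 + 8·x^4)·Dx^2  (order 2).
h: a_k = 0, -1, -1, -3, -11/2, -69/5, -89/3, -71, -647/4, -1151/3, …
ICs: h(0) = 0, h′(0) = -1.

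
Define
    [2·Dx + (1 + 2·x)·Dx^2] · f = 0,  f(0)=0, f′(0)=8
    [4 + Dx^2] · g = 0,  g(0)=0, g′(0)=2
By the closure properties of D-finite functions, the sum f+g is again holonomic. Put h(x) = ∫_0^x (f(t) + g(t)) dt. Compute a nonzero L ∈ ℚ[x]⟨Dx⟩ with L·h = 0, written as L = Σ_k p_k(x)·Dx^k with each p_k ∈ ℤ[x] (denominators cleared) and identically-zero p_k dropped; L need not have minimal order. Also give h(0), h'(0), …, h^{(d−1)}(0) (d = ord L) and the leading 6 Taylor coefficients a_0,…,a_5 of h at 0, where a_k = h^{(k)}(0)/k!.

L = (56 + 32·x + 32·x^2)·Dx^2 + (12 + 40·x + 48·x^2 + 32·x^3)·Dx^3 + (14 + 8·x + 8·x^2)·Dx^4 + (3 + 10·x + 12·x^2 + 8·x^3)·Dx^5  (order 5).
h: a_k = 0, 0, 5, -8/3, 7/3, -16/5, …
ICs: h(0) = 0, h′(0) = 0, h′′(0) = 10, h′′′(0) = -16, h′′′′(0) = 56.

f: a_k = 0, 8, -8, 32/3, -16, 128/5, …
g: a_k = 0, 2, 0, -4/3, 0, 4/15, …
L₀ := lclm(L_f,L_g); ord L₀ ≤ 2+2.
Integrate: L := L₀·Dx.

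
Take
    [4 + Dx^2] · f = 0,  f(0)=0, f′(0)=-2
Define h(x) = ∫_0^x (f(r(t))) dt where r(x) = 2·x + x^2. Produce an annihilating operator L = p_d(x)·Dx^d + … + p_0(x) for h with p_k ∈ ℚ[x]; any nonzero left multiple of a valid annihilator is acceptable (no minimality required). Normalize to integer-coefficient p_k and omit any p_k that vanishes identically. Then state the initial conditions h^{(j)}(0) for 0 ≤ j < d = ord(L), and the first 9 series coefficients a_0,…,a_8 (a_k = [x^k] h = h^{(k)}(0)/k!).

L = (16 + 48·x + 48·x^2 + 16·x^3)·Dx - Dx^2 + (1 + x)·Dx^3  (order 3).
h: a_k = 0, 0, -2, -2/3, 8/3, 16/5, -4/45, -20/7, -712/315, …
ICs: h(0) = 0, h′(0) = 0, h′′(0) = -4.

f: a_k = 0, -2, 0, 4/3, 0, -4/15, 0, 8/315, 0, …
Substitute x→r, Dx→(1/r')Dx; clear ⇒ L₀.
h=∫h₀ ⇒ L = L₀·Dx.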